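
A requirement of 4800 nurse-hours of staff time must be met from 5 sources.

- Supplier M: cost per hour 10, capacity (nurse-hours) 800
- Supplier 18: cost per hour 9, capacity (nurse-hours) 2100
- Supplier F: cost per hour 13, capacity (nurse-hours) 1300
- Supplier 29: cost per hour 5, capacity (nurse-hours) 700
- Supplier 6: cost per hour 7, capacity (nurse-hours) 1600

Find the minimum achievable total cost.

Fill from the cheapest source first.
Supplier 29 at 5: take all 700 nurse-hours → 4100 still needed.
Take 1600 from Supplier 6 at 7 → need 2500 more.
Supplier 18 (9): use full 2100 → 400 nurse-hours to go.
Take 400 from Supplier M at 10 to finish.
Supplier F: unused.
Cost = 700×5 + 1600×7 + 2100×9 + 400×10 = 37600.

37600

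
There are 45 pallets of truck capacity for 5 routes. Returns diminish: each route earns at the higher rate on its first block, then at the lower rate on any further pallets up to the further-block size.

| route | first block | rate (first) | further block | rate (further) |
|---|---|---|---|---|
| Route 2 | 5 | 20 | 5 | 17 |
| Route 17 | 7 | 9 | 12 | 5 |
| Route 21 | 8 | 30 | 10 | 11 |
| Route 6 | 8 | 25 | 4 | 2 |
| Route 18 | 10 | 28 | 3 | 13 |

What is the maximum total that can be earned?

Order all 10 blocks by rate: Route 21/first 30 > Route 18/first 28 > Route 6/first 25 > Route 2/first 20 > Route 2/second 17 > Route 18/second 13 > Route 21/second 11 > Route 17/first 9 > Route 17/second 5 > Route 6/second 2.
Route 21/first (30): +8 — 37 left.
Fill Route 18 first block (10 at 28) — 27 left.
Route 6/first (25): +8 — 19 left.
Route 2 first at 20: fill all 5 — 14 left.
Fill Route 2 second block (5 at 17) — 9 left.
Route 18/second (13): +3 — 6 left.
Route 21/second: +6 of 10 at 11; pool empty.
Total = 30×8 + 28×10 + 25×8 + 20×5 + 17×5 + 13×3 + 11×6 = 1010.

1010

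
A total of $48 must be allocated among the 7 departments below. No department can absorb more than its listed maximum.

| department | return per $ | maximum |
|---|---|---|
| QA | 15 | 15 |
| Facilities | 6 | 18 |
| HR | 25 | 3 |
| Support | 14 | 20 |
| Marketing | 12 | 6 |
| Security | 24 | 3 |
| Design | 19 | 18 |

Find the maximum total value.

840

Highest return per $ first: HR 25 > Security 24 > Design 19 > QA 15 > Support 14 > Marketing 12 > Facilities 6.
Give HR 3 to hit its cap of 3 → 45 left.
Security: +3 to 3 (cap) → 42 left.
Design takes 18 to reach its cap of 18 → 24 left.
QA takes 15 to reach its cap of 15 → 9 left.
Support: +9 (room for 20) → 9. Pool exhausted.
Total = 15×15 + 25×3 + 14×9 + 24×3 + 19×18 = 840.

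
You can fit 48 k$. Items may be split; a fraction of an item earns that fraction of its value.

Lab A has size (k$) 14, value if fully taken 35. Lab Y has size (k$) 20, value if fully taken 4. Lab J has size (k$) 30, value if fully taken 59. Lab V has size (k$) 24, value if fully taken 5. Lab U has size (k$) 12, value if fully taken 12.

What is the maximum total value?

Rank by value-to-size ratio: Lab A 35/14≈2.5, Lab J 59/30≈1.97, Lab U 12/12≈1, Lab V 5/24≈0.208, Lab Y 4/20≈0.2.
Take all of Lab A (14 k$, value 35) → 34 k$ left.
All 30 k$ of Lab J fit (value 59) → 4 remain.
4 k$ left: a 4/12 share of Lab U gives 12×4/12 = 4.
Total value = 98.

98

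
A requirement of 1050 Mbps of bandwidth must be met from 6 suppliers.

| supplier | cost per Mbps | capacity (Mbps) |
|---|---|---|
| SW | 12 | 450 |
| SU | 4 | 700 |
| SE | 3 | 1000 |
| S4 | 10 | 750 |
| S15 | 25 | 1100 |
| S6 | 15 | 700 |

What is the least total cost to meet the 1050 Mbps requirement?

3200

Cheapest first:
Take 1000 from SE at 3 ; need 50 more.
SU at 4: take 50 of its 700 ; requirement met.
S4, SW, S6, S15: unused.
Cost = 1000×3 + 50×4 = 3200.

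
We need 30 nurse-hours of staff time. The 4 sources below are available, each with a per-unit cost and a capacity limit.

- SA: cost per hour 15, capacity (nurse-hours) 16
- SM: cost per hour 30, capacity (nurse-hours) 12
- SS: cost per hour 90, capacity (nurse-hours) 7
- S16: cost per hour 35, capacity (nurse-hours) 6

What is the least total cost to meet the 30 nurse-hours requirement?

Fill from the cheapest source first.
Take 16 from SA at 15 ; need 14 more.
Take 12 from SM at 30 ; need 2 more.
S16 at 35: take 2 of its 6 ; requirement met.
SS: unused.
Cost = 16×15 + 12×30 + 2×35 = 670.

670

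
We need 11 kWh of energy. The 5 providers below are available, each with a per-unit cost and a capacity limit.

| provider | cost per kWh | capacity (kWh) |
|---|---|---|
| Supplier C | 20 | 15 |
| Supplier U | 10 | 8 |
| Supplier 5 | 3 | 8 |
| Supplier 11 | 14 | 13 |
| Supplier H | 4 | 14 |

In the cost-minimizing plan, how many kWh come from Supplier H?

3

Fill from the cheapest provider first.
Supplier 5 (3): use full 8 ; 3 kWh to go.
Supplier H (4): take the remaining 3 ; done.
Supplier U, Supplier 11, Supplier C: unused.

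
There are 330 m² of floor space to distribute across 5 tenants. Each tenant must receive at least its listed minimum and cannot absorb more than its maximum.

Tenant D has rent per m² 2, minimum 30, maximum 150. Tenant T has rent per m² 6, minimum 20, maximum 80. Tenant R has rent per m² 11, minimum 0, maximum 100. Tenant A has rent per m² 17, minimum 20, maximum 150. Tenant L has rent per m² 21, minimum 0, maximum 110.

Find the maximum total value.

5260

Meeting every minimum uses 30+20+0+20+0 = 70 m², leaving 260.
Highest rent per m² first: Tenant L 21 > Tenant A 17 > Tenant R 11 > Tenant T 6 > Tenant D 2.
Tenant L: +110 to 110 (cap) — 150 left.
Give Tenant A 130 more to hit its cap of 150 — 20 left.
Only 20 left; Tenant R takes them to reach 20.
Total = 2×30 + 6×20 + 11×20 + 17×150 + 21×110 = 5260.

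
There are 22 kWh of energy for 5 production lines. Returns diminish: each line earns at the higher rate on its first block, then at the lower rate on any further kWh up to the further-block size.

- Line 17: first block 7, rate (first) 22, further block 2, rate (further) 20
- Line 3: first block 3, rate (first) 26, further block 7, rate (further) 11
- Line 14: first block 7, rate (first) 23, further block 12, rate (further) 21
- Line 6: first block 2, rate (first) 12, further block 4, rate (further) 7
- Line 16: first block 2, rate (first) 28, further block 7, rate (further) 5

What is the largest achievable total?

512

Rank every tier by rate: Line 16/first 28 > Line 3/first 26 > Line 14/first 23 > Line 17/first 22 > Line 14/second 21 > Line 17/second 20 > Line 6/first 12 > Line 3/second 11 > Line 6/second 7 > Line 16/second 5.
Line 16 first at 28: fill all 2 ; 20 left.
Line 3/first (26): +3 ; 17 left.
Line 14 first at 23: fill all 7 ; 10 left.
Fill Line 17 first block (7 at 22) ; 3 left.
3 remain; put them into Line 14 second at 21.
Total = 28×2 + 26×3 + 23×7 + 22×7 + 21×3 = 512.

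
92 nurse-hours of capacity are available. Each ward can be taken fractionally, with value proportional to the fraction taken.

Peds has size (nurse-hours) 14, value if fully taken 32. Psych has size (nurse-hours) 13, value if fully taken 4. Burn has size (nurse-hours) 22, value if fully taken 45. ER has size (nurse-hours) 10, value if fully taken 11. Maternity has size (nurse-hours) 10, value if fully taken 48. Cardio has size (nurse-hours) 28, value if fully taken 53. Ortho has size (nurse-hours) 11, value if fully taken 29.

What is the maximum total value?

214.7

Best value per unit of size first: Maternity 48/10≈4.8, Ortho 29/11≈2.64, Peds 32/14≈2.29, Burn 45/22≈2.05, Cardio 53/28≈1.89, ER 11/10≈1.1, Psych 4/13≈0.308.
Take all of Maternity (10 nurse-hours, value 48) — 82 nurse-hours left.
All 11 nurse-hours of Ortho fit (value 29) — 71 remain.
Peds: take in full, 14 nurse-hours for value 32 — 57 left.
All 22 nurse-hours of Burn fit (value 45) — 35 remain.
Take all of Cardio (28 nurse-hours, value 53) — 7 nurse-hours left.
7 nurse-hours left: a 7/10 share of ER gives 11×7/10 = 7.7.
Total value = 214.7.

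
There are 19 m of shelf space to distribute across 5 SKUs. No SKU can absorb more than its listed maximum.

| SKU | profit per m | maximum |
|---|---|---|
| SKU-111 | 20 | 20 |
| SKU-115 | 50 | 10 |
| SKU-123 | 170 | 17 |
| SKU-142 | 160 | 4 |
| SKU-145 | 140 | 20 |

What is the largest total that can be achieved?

3210

Highest profit per m first: SKU-123 170 > SKU-142 160 > SKU-145 140 > SKU-115 50 > SKU-111 20.
SKU-123: +17 to 17 (cap) ; 2 left.
Only 2 left; SKU-142 takes them to reach 2.
Total = 170×17 + 160×2 = 3210.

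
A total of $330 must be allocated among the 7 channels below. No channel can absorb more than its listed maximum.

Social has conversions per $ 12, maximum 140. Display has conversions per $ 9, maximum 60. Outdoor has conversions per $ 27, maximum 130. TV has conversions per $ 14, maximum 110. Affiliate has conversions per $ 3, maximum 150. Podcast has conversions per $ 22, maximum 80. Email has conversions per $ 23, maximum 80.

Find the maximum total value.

7670

Highest conversions per $ first: Outdoor 27 > Email 23 > Podcast 22 > TV 14 > Social 12 > Display 9 > Affiliate 3.
Outdoor takes 130 to reach its cap of 130 — 200 left.
Give Email 80 to hit its cap of 80 — 120 left.
Podcast takes 80 to reach its cap of 80 — 40 left.
TV: +40 (room for 110) → 40. Pool exhausted.
Total = 27×130 + 14×40 + 22×80 + 23×80 = 7670.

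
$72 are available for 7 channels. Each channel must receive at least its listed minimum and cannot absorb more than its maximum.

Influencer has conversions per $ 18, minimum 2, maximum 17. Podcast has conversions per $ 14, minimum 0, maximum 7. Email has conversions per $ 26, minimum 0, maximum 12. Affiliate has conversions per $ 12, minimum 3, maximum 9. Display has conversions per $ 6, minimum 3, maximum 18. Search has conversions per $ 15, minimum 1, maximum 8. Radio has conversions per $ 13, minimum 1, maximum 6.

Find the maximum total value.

1100

Meeting every minimum uses 2+0+0+3+3+1+1 = 10 $, leaving 62.
Highest conversions per $ first: Email 26 > Influencer 18 > Search 15 > Podcast 14 > Radio 13 > Affiliate 12 > Display 6.
Email takes 12 more to reach its cap of 12 → 50 left.
Influencer takes 15 more to reach its cap of 17 → 35 left.
Give Search 7 more to hit its cap of 8 → 28 left.
Podcast takes 7 more to reach its cap of 7 → 21 left.
Give Radio 5 more to hit its cap of 6 → 16 left.
Affiliate takes 6 more to reach its cap of 9 → 10 left.
Display has room for 15 more but only 10 remain, so it gets 13.
Total = 18×17 + 14×7 + 26×12 + 12×9 + 6×13 + 15×8 + 13×6 = 1100.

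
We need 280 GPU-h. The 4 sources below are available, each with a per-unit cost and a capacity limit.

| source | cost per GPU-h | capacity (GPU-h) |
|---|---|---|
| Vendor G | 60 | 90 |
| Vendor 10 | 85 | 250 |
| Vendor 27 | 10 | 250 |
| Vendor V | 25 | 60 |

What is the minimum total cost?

3250

Use sources in increasing cost order.
Vendor 27 at 10: take all 250 GPU-h — 30 still needed.
Vendor V at 25: take 30 of its 60 — requirement met.
Vendor G, Vendor 10: unused.
Cost = 250×10 + 30×25 = 3250.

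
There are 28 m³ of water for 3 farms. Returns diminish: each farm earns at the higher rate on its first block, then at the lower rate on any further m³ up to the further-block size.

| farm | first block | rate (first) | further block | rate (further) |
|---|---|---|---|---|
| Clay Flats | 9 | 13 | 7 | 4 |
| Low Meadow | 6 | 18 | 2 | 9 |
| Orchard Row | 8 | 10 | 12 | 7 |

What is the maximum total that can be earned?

344

Treat each block as its own option and order by rate: Low Meadow/T1 18 > Clay Flats/T1 13 > Orchard Row/T1 10 > Low Meadow/T2 9 > Orchard Row/T2 7 > Clay Flats/T2 4.
Low Meadow T1 at 18: fill all 6 ; 22 left.
Fill Clay Flats T1 block (9 at 13) ; 13 left.
Orchard Row/T1 (10): +8 ; 5 left.
Low Meadow T2 at 9: fill all 2 ; 3 left.
Orchard Row/T2: +3 of 12 at 7; pool empty.
Total = 18×6 + 13×9 + 10×8 + 9×2 + 7×3 = 344.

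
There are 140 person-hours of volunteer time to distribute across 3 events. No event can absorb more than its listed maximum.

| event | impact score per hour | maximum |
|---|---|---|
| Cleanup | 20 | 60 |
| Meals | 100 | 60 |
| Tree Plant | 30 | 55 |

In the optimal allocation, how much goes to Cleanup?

25

Order the events by impact score per hour: Meals 100 > Tree Plant 30 > Cleanup 20.
Meals: +60 to 60 (cap) — 80 left.
Give Tree Plant 55 to hit its cap of 55 — 25 left.
Cleanup: +25 (room for 60) → 25. Pool exhausted.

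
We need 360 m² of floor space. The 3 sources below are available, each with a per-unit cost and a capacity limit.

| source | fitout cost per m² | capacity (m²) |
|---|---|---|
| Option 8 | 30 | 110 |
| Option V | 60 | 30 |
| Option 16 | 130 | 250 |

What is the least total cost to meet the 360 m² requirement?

33700

Fill from the cheapest source first.
Option 8 (30): use full 110 → 250 m² to go.
Option V (60): use full 30 → 220 m² to go.
Option 16 at 130: take 220 of its 250 → requirement met.
Cost = 110×30 + 30×60 + 220×130 = 33700.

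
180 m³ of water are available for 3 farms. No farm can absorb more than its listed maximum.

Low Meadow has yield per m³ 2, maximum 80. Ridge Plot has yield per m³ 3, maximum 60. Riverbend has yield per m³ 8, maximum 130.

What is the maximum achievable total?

Rank by yield per m³: Riverbend 8 > Ridge Plot 3 > Low Meadow 2.
Give Riverbend 130 to hit its cap of 130 ; 50 left.
Ridge Plot: +50 (room for 60) → 50. Pool exhausted.
Total = 3×50 + 8×130 = 1190.

1190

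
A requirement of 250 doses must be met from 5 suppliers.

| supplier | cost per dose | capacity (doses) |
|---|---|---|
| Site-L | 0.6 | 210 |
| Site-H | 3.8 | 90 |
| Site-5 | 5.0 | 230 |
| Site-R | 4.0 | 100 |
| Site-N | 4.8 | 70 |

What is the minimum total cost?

Fill from the cheapest supplier first.
Take 210 from Site-L at 0.6 ; need 40 more.
Site-H at 3.8: take 40 of its 90 ; requirement met.
Site-R, Site-N, Site-5: unused.
Cost = 210×0.6 + 40×3.8 = 278.

278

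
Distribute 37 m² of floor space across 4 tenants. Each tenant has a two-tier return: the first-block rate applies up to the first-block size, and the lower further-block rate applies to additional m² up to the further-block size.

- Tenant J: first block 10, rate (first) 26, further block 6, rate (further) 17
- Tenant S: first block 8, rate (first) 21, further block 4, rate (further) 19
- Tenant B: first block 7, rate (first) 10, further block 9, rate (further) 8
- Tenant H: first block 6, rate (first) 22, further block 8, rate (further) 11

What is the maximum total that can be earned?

Treat each block as its own option and order by rate: Tenant J/tier1 26 > Tenant H/tier1 22 > Tenant S/tier1 21 > Tenant S/tier2 19 > Tenant J/tier2 17 > Tenant H/tier2 11 > Tenant B/tier1 10 > Tenant B/tier2 8.
Fill Tenant J tier1 block (10 at 26) ; 27 left.
Tenant H/tier1 (22): +6 ; 21 left.
Tenant S/tier1 (21): +8 ; 13 left.
Tenant S/tier2 (19): +4 ; 9 left.
Tenant J tier2 at 17: fill all 6 ; 3 left.
Tenant H/tier2: +3 of 8 at 11; pool empty.
Total = 26×10 + 22×6 + 21×8 + 19×4 + 17×6 + 11×3 = 771.

771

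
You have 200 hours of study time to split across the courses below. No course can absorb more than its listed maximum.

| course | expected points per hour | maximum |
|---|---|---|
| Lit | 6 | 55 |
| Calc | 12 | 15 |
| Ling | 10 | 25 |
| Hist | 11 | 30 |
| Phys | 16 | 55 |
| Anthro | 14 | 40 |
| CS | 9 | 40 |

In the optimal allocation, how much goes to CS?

35

Order the courses by expected points per hour: Phys 16 > Anthro 14 > Calc 12 > Hist 11 > Ling 10 > CS 9 > Lit 6.
Give Phys 55 to hit its cap of 55 ; 145 left.
Give Anthro 40 to hit its cap of 40 ; 105 left.
Calc takes 15 to reach its cap of 15 ; 90 left.
Hist takes 30 to reach its cap of 30 ; 60 left.
Give Ling 25 to hit its cap of 25 ; 35 left.
CS has room for 40 but only 35 remain, so it gets 35.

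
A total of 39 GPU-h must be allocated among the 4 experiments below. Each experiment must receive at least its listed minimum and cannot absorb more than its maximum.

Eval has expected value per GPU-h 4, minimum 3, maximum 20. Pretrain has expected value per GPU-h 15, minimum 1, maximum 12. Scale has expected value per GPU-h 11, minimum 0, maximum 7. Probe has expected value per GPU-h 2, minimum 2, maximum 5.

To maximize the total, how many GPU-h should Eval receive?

Meeting every minimum uses 3+1+0+2 = 6 GPU-h, leaving 33.
Order the experiments by expected value per GPU-h: Pretrain 15 > Scale 11 > Eval 4 > Probe 2.
Give Pretrain 11 more to hit its cap of 12 ; 22 left.
Scale takes 7 more to reach its cap of 7 ; 15 left.
Eval: +15 (room for 17) → 18. Pool exhausted.

18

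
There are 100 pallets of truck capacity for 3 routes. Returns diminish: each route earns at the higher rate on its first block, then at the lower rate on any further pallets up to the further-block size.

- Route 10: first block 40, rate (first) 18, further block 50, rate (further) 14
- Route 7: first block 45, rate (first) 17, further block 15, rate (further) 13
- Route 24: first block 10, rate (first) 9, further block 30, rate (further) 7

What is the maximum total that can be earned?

Rank every tier by rate: Route 10/T1 18 > Route 7/T1 17 > Route 10/T2 14 > Route 7/T2 13 > Route 24/T1 9 > Route 24/T2 7.
Route 10/T1 (18): +40 → 60 left.
Route 7/T1 (17): +45 → 15 left.
15 remain; put them into Route 10 T2 at 14.
Total = 18×40 + 17×45 + 14×15 = 1695.

1695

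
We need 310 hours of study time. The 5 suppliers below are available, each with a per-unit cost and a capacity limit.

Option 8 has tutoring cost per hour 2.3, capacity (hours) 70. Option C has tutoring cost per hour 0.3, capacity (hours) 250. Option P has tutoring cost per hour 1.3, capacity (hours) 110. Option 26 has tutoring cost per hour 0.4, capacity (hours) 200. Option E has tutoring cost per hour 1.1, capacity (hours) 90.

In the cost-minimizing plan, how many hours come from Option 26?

60

Fill from the cheapest supplier first.
Take 250 from Option C at 0.3 ; need 60 more.
Option 26 at 0.4: take 60 of its 200 ; requirement met.
Option E, Option P, Option 8: unused.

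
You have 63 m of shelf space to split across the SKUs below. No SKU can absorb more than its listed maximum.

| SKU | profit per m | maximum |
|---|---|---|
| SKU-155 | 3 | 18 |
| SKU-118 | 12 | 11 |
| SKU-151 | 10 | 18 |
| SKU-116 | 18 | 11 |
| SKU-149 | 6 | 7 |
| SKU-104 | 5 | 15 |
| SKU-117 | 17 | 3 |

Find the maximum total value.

Order the SKUs by profit per m: SKU-116 18 > SKU-117 17 > SKU-118 12 > SKU-151 10 > SKU-149 6 > SKU-104 5 > SKU-155 3.
SKU-116: +11 to 11 (cap) — 52 left.
SKU-117 takes 3 to reach its cap of 3 — 49 left.
SKU-118: +11 to 11 (cap) — 38 left.
Give SKU-151 18 to hit its cap of 18 — 20 left.
SKU-149 takes 7 to reach its cap of 7 — 13 left.
SKU-104 has room for 15 but only 13 remain, so it gets 13.
Total = 12×11 + 10×18 + 18×11 + 6×7 + 5×13 + 17×3 = 668.

668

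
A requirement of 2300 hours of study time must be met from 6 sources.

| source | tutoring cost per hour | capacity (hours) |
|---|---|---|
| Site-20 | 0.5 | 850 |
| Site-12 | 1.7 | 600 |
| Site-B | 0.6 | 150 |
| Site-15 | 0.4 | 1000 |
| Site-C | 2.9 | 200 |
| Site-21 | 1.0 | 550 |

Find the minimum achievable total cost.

Fill from the cheapest source first.
Site-15 (0.4): use full 1000 ; 1300 hours to go.
Take 850 from Site-20 at 0.5 ; need 450 more.
Site-B at 0.6: take all 150 hours ; 300 still needed.
Site-21 (1.0): take the remaining 300 ; done.
Site-12, Site-C: unused.
Cost = 1000×0.4 + 850×0.5 + 150×0.6 + 300×1.0 = 1215.

1215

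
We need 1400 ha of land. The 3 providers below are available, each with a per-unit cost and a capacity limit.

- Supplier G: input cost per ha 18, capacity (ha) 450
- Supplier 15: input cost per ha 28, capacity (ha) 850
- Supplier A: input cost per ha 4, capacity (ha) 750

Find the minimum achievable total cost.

Fill from the cheapest provider first.
Supplier A at 4: take all 750 ha — 650 still needed.
Take 450 from Supplier G at 18 — need 200 more.
Supplier 15 at 28: take 200 of its 850 — requirement met.
Cost = 750×4 + 450×18 + 200×28 = 16700.

16700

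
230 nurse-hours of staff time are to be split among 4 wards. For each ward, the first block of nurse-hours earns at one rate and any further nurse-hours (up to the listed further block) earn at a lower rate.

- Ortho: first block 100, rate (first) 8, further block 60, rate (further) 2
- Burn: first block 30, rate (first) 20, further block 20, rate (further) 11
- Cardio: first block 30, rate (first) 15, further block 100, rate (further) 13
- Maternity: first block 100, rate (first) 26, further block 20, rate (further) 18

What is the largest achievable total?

Order all 8 blocks by rate: Maternity/T1 26 > Burn/T1 20 > Maternity/T2 18 > Cardio/T1 15 > Cardio/T2 13 > Burn/T2 11 > Ortho/T1 8 > Ortho/T2 2.
Maternity/T1 (26): +100 — 130 left.
Fill Burn T1 block (30 at 20) — 100 left.
Fill Maternity T2 block (20 at 18) — 80 left.
Fill Cardio T1 block (30 at 15) — 50 left.
50 remain; put them into Cardio T2 at 13.
Total = 26×100 + 20×30 + 18×20 + 15×30 + 13×50 = 4660.

4660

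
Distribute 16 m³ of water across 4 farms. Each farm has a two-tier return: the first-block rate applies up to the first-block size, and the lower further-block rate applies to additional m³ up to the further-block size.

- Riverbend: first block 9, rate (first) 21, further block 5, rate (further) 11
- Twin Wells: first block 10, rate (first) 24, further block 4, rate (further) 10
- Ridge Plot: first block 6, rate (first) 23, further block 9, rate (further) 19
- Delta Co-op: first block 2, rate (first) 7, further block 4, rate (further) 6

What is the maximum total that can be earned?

Treat each block as its own option and order by rate: Twin Wells/T1 24 > Ridge Plot/T1 23 > Riverbend/T1 21 > Ridge Plot/T2 19 > Riverbend/T2 11 > Twin Wells/T2 10 > Delta Co-op/T1 7 > Delta Co-op/T2 6.
Twin Wells T1 at 24: fill all 10 — 6 left.
Ridge Plot/T1 (23): +6 — 0 left.
Total = 24×10 + 23×6 = 378.

378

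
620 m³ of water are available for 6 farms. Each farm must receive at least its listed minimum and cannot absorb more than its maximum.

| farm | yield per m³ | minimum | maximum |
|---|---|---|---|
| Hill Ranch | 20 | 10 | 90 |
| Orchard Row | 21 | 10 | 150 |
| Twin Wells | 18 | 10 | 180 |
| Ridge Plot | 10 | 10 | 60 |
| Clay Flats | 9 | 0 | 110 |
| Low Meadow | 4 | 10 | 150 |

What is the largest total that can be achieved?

9900

Meeting every minimum uses 10+10+10+10+0+10 = 50 m³, leaving 570.
Highest yield per m³ first: Orchard Row 21 > Hill Ranch 20 > Twin Wells 18 > Ridge Plot 10 > Clay Flats 9 > Low Meadow 4.
Give Orchard Row 140 more to hit its cap of 150 → 430 left.
Give Hill Ranch 80 more to hit its cap of 90 → 350 left.
Give Twin Wells 170 more to hit its cap of 180 → 180 left.
Ridge Plot: +50 to 60 (cap) → 130 left.
Give Clay Flats 110 more to hit its cap of 110 → 20 left.
Low Meadow has room for 140 more but only 20 remain, so it gets 30.
Total = 20×90 + 21×150 + 18×180 + 10×60 + 9×110 + 4×30 = 9900.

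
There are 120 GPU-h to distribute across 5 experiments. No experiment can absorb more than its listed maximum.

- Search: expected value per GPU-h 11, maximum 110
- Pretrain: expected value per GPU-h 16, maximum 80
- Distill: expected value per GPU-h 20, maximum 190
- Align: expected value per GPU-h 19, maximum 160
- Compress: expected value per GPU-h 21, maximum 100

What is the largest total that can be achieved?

2500

Order the experiments by expected value per GPU-h: Compress 21 > Distill 20 > Align 19 > Pretrain 16 > Search 11.
Compress: +100 to 100 (cap) ; 20 left.
Distill: +20 (room for 190) → 20. Pool exhausted.
Total = 20×20 + 21×100 = 2500.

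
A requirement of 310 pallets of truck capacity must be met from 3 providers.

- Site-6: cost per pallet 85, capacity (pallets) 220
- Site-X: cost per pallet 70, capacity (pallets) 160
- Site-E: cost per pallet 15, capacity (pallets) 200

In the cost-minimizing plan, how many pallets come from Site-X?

110

Use providers in increasing cost order.
Take 200 from Site-E at 15 → need 110 more.
Take 110 from Site-X at 70 to finish.
Site-6: unused.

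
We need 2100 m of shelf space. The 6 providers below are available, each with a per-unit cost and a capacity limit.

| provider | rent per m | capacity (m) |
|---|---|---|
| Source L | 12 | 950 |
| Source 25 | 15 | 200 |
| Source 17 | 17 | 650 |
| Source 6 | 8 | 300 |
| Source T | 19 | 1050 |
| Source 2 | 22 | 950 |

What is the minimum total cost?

27850

Cheapest first:
Take 300 from Source 6 at 8 → need 1800 more.
Source L (12): use full 950 → 850 m to go.
Source 25 at 15: take all 200 m → 650 still needed.
Take 650 from Source 17 at 17 → need 0 more.
Source T, Source 2: unused.
Cost = 300×8 + 950×12 + 200×15 + 650×17 = 27850.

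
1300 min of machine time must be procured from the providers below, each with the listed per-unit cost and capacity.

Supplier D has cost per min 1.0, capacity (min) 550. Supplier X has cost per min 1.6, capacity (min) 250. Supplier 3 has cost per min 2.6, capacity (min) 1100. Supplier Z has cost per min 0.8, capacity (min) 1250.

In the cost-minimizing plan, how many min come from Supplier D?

Fill from the cheapest provider first.
Supplier Z (0.8): use full 1250 — 50 min to go.
Supplier D at 1.0: take 50 of its 550 — requirement met.
Supplier X, Supplier 3: unused.

50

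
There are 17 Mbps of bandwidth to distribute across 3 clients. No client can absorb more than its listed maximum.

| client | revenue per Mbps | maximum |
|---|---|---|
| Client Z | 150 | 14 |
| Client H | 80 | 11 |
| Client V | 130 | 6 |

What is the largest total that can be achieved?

2490

Highest revenue per Mbps first: Client Z 150 > Client V 130 > Client H 80.
Give Client Z 14 to hit its cap of 14 ; 3 left.
Client V: +3 (room for 6) → 3. Pool exhausted.
Total = 150×14 + 130×3 = 2490.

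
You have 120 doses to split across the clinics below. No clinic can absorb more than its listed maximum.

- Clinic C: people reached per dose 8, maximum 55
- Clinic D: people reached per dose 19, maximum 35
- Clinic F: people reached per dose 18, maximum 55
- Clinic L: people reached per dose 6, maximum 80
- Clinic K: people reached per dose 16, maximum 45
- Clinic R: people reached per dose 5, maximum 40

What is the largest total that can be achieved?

Order the clinics by people reached per dose: Clinic D 19 > Clinic F 18 > Clinic K 16 > Clinic C 8 > Clinic L 6 > Clinic R 5.
Clinic D takes 35 to reach its cap of 35 → 85 left.
Clinic F takes 55 to reach its cap of 55 → 30 left.
Clinic K: +30 (room for 45) → 30. Pool exhausted.
Total = 19×35 + 18×55 + 16×30 = 2135.

2135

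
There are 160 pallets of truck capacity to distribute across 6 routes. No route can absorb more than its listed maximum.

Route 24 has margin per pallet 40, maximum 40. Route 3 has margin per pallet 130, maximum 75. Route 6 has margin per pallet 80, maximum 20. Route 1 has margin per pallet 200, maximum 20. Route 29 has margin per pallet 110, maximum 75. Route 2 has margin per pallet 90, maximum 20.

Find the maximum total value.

Rank by margin per pallet: Route 1 200 > Route 3 130 > Route 29 110 > Route 2 90 > Route 6 80 > Route 24 40.
Route 1 takes 20 to reach its cap of 20 ; 140 left.
Route 3: +75 to 75 (cap) ; 65 left.
Route 29 has room for 75 but only 65 remain, so it gets 65.
Total = 130×75 + 200×20 + 110×65 = 20900.

20900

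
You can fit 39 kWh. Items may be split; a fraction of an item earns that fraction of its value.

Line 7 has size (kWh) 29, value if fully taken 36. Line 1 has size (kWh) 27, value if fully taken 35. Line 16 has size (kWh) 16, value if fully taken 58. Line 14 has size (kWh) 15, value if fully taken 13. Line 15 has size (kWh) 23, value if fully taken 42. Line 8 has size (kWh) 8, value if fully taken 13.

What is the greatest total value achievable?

Best value per unit of size first: Line 16 58/16≈3.62, Line 15 42/23≈1.83, Line 8 13/8≈1.62, Line 1 35/27≈1.3, Line 7 36/29≈1.24, Line 14 13/15≈0.867.
Take all of Line 16 (16 kWh, value 58) — 23 kWh left.
Line 15: take in full, 23 kWh for value 42 — 0 left.
Total value = 100.

100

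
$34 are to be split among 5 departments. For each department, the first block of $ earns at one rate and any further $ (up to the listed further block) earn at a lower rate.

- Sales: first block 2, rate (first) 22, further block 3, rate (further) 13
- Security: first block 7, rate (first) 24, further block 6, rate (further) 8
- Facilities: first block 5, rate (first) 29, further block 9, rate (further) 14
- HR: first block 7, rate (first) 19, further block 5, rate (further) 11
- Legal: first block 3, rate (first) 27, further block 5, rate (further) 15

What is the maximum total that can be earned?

Order all 10 blocks by rate: Facilities/T1 29 > Legal/T1 27 > Security/T1 24 > Sales/T1 22 > HR/T1 19 > Legal/T2 15 > Facilities/T2 14 > Sales/T2 13 > HR/T2 11 > Security/T2 8.
Facilities/T1 (29): +5 ; 29 left.
Legal/T1 (27): +3 ; 26 left.
Fill Security T1 block (7 at 24) ; 19 left.
Fill Sales T1 block (2 at 22) ; 17 left.
Fill HR T1 block (7 at 19) ; 10 left.
Legal/T2 (15): +5 ; 5 left.
Facilities/T2: +5 of 9 at 14; pool empty.
Total = 29×5 + 27×3 + 24×7 + 22×2 + 19×7 + 15×5 + 14×5 = 716.

716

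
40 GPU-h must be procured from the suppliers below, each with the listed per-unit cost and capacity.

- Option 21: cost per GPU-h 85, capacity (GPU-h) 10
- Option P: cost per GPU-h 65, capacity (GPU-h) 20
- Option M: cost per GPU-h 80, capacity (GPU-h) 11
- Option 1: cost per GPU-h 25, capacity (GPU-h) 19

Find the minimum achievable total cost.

1855

Fill from the cheapest supplier first.
Option 1 at 25: take all 19 GPU-h ; 21 still needed.
Take 20 from Option P at 65 ; need 1 more.
Take 1 from Option M at 80 to finish.
Option 21: unused.
Cost = 19×25 + 20×65 + 1×80 = 1855.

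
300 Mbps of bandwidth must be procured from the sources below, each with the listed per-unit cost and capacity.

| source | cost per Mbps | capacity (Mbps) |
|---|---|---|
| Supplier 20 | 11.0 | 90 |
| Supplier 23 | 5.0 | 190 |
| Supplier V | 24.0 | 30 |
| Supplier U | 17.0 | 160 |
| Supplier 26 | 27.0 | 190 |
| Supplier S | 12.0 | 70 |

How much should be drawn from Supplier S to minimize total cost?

20

Cheapest first:
Take 190 from Supplier 23 at 5.0 ; need 110 more.
Supplier 20 (11.0): use full 90 ; 20 Mbps to go.
Supplier S at 12.0: take 20 of its 70 ; requirement met.
Supplier U, Supplier V, Supplier 26: unused.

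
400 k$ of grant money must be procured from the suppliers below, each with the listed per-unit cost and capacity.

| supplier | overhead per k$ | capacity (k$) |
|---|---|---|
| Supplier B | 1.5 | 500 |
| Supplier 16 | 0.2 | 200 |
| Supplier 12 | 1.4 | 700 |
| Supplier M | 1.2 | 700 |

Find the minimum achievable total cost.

Cheapest first:
Supplier 16 at 0.2: take all 200 k$ ; 200 still needed.
Take 200 from Supplier M at 1.2 to finish.
Supplier 12, Supplier B: unused.
Cost = 200×0.2 + 200×1.2 = 280.

280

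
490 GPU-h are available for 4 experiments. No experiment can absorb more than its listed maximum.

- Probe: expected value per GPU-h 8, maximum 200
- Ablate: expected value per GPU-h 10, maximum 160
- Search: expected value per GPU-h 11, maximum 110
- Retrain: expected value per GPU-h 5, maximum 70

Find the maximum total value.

4510

Order the experiments by expected value per GPU-h: Search 11 > Ablate 10 > Probe 8 > Retrain 5.
Search takes 110 to reach its cap of 110 — 380 left.
Ablate: +160 to 160 (cap) — 220 left.
Give Probe 200 to hit its cap of 200 — 20 left.
Only 20 left; Retrain takes them to reach 20.
Total = 8×200 + 10×160 + 11×110 + 5×20 = 4510.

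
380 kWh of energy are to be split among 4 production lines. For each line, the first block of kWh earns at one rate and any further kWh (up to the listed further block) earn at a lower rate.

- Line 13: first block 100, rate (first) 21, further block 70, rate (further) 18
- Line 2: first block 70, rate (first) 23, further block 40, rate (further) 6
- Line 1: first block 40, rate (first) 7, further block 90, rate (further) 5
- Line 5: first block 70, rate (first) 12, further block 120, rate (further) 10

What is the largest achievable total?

Rank every tier by rate: Line 2/first 23 > Line 13/first 21 > Line 13/second 18 > Line 5/first 12 > Line 5/second 10 > Line 1/first 7 > Line 2/second 6 > Line 1/second 5.
Line 2 first at 23: fill all 70 — 310 left.
Line 13/first (21): +100 — 210 left.
Line 13 second at 18: fill all 70 — 140 left.
Line 5/first (12): +70 — 70 left.
Line 5 second at 10: only 70 left, fill 70.
Total = 23×70 + 21×100 + 18×70 + 12×70 + 10×70 = 6510.

6510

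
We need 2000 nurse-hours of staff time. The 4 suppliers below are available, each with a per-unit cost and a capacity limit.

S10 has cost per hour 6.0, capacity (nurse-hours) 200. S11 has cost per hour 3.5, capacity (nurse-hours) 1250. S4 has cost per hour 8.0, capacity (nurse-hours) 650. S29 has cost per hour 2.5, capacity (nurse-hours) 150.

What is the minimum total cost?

9150

Cheapest first:
S29 (2.5): use full 150 → 1850 nurse-hours to go.
S11 (3.5): use full 1250 → 600 nurse-hours to go.
S10 at 6.0: take all 200 nurse-hours → 400 still needed.
Take 400 from S4 at 8.0 to finish.
Cost = 150×2.5 + 1250×3.5 + 200×6.0 + 400×8.0 = 9150.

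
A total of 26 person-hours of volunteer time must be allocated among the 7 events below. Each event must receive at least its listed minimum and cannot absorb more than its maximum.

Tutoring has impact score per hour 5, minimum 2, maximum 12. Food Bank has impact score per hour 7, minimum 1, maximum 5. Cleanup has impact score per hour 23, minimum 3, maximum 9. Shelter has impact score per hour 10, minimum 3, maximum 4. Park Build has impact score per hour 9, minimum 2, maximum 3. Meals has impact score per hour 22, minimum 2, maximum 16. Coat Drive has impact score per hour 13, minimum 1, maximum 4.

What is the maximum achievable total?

461

Meeting every minimum uses 2+1+3+3+2+2+1 = 14 person-hours, leaving 12.
Order the events by impact score per hour: Cleanup 23 > Meals 22 > Coat Drive 13 > Shelter 10 > Park Build 9 > Food Bank 7 > Tutoring 5.
Give Cleanup 6 more to hit its cap of 9 → 6 left.
Only 6 left; Meals takes them to reach 8.
Total = 5×2 + 7×1 + 23×9 + 10×3 + 9×2 + 22×8 + 13×1 = 461.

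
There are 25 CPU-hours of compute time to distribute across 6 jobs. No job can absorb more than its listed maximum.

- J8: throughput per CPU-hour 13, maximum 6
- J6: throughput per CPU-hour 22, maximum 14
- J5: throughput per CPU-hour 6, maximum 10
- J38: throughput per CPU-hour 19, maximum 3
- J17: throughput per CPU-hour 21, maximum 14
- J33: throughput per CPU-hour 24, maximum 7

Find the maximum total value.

Highest throughput per CPU-hour first: J33 24 > J6 22 > J17 21 > J38 19 > J8 13 > J5 6.
Give J33 7 to hit its cap of 7 — 18 left.
J6 takes 14 to reach its cap of 14 — 4 left.
J17: +4 (room for 14) → 4. Pool exhausted.
Total = 22×14 + 21×4 + 24×7 = 560.

560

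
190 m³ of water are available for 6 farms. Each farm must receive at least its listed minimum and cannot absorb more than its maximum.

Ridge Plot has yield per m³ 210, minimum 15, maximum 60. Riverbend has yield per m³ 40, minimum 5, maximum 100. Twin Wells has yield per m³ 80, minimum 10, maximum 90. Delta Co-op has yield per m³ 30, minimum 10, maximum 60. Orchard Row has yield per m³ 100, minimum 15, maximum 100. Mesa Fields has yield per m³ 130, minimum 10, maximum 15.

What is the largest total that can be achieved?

24850

Meeting every minimum uses 15+5+10+10+15+10 = 65 m³, leaving 125.
Order the farms by yield per m³: Ridge Plot 210 > Mesa Fields 130 > Orchard Row 100 > Twin Wells 80 > Riverbend 40 > Delta Co-op 30.
Ridge Plot takes 45 more to reach its cap of 60 — 80 left.
Mesa Fields takes 5 more to reach its cap of 15 — 75 left.
Orchard Row: +75 (room for 85) → 90. Pool exhausted.
Total = 210×60 + 40×5 + 80×10 + 30×10 + 100×90 + 130×15 = 24850.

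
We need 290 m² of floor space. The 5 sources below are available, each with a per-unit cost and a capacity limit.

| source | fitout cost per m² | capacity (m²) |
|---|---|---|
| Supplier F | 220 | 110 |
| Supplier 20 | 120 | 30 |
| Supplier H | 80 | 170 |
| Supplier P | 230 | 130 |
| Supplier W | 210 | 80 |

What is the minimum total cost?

36200

Fill from the cheapest source first.
Supplier H (80): use full 170 — 120 m² to go.
Supplier 20 (120): use full 30 — 90 m² to go.
Supplier W (210): use full 80 — 10 m² to go.
Take 10 from Supplier F at 220 to finish.
Supplier P: unused.
Cost = 170×80 + 30×120 + 80×210 + 10×220 = 36200.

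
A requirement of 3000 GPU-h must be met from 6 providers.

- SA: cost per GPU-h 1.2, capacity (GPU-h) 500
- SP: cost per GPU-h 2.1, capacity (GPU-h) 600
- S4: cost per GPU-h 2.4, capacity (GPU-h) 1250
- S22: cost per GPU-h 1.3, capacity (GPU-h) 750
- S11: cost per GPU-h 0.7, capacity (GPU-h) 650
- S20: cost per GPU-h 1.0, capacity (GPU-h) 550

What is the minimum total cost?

3735

Use providers in increasing cost order.
Take 650 from S11 at 0.7 ; need 2350 more.
S20 at 1.0: take all 550 GPU-h ; 1800 still needed.
SA (1.2): use full 500 ; 1300 GPU-h to go.
S22 at 1.3: take all 750 GPU-h ; 550 still needed.
SP at 2.1: take 550 of its 600 ; requirement met.
S4: unused.
Cost = 650×0.7 + 550×1.0 + 500×1.2 + 750×1.3 + 550×2.1 = 3735.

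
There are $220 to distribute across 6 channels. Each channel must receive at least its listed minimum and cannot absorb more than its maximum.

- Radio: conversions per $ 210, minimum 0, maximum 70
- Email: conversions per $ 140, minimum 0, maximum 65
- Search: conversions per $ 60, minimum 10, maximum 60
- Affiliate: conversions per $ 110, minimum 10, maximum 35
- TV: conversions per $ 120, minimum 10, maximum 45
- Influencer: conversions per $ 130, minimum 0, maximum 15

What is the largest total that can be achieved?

33400

Meeting every minimum uses 0+0+10+10+10+0 = 30 $, leaving 190.
Highest conversions per $ first: Radio 210 > Email 140 > Influencer 130 > TV 120 > Affiliate 110 > Search 60.
Radio: +70 to 70 (cap) — 120 left.
Give Email 65 more to hit its cap of 65 — 55 left.
Influencer: +15 to 15 (cap) — 40 left.
TV: +35 to 45 (cap) — 5 left.
Affiliate has room for 25 more but only 5 remain, so it gets 15.
Total = 210×70 + 140×65 + 60×10 + 110×15 + 120×45 + 130×15 = 33400.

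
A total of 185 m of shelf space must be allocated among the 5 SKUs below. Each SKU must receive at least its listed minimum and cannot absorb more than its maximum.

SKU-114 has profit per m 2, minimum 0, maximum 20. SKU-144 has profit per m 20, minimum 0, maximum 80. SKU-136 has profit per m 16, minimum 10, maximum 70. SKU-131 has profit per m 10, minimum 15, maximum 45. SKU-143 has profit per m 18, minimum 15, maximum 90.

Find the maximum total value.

3350

Meeting every minimum uses 0+0+10+15+15 = 40 m, leaving 145.
Rank by profit per m: SKU-144 20 > SKU-143 18 > SKU-136 16 > SKU-131 10 > SKU-114 2.
Give SKU-144 80 more to hit its cap of 80 → 65 left.
SKU-143 has room for 75 more but only 65 remain, so it gets 80.
Total = 20×80 + 16×10 + 10×15 + 18×80 = 3350.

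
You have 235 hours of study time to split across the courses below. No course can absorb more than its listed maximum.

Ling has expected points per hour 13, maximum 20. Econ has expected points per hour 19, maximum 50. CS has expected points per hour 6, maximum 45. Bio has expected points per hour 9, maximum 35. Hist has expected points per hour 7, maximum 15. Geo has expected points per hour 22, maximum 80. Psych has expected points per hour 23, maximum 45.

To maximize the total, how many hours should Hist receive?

5

Highest expected points per hour first: Psych 23 > Geo 22 > Econ 19 > Ling 13 > Bio 9 > Hist 7 > CS 6.
Give Psych 45 to hit its cap of 45 → 190 left.
Give Geo 80 to hit its cap of 80 → 110 left.
Econ takes 50 to reach its cap of 50 → 60 left.
Ling: +20 to 20 (cap) → 40 left.
Give Bio 35 to hit its cap of 35 → 5 left.
Hist has room for 15 but only 5 remain, so it gets 5.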